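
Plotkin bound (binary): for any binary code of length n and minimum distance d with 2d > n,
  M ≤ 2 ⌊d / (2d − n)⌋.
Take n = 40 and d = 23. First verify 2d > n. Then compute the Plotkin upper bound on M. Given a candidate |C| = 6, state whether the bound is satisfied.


Plotkin bound M ≤ 6; given |C| = 6 ≤ bound (satisfied).

Check applicability: 2d = 46, n = 40.
2d − n = 6 > 0, so Plotkin applies.
Compute d/(2d−n) = 23/6 ≈ 3.8333.
⌊d/(2d−n)⌋ = 3.
Plotkin bound: M ≤ 2·3 = 6.
Given |C| = 6, check: satisfied.
This |C| is at the Plotkin bound.


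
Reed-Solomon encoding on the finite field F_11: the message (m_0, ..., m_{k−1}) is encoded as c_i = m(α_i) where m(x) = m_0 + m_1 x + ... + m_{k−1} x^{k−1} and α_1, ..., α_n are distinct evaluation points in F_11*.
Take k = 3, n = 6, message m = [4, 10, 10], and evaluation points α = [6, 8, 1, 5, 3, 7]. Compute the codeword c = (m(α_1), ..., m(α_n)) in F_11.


c = [6, 9, 2, 7, 3, 3]

Message polynomial: m(x) = 4 + 10·x + 10·x^2 (mod 11).
For each evaluation point α_i, compute m(α_i) mod 11:
  α_1 = 6: Horner steps 10 → 4 → 6, so m(6) = 6.
  α_2 = 8: Horner steps 10 → 2 → 9, so m(8) = 9.
  α_3 = 1: Horner steps 10 → 9 → 2, so m(1) = 2.
  α_4 = 5: Horner steps 10 → 5 → 7, so m(5) = 7.
  α_5 = 3: Horner steps 10 → 7 → 3, so m(3) = 3.
  α_6 = 7: Horner steps 10 → 3 → 3, so m(7) = 3.
Codeword c = [6, 9, 2, 7, 3, 3] ∈ F_11^6.


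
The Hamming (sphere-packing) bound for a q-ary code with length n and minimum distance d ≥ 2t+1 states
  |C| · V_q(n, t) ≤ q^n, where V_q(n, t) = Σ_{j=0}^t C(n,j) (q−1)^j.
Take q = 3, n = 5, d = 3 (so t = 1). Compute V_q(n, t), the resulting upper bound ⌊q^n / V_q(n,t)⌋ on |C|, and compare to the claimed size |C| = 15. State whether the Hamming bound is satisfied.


V_q(n, t) = 11, q^n = 243, Hamming bound = 22, |C| = 15 ≤ bound (satisfied).

Step 1: Compute V_q(n, t) = Σ_{j=0}^1 C(n, j) (q−1)^j.
  j = 0: C(5,0)·(2)^0 = 1·1 = 1.
  j = 1: C(5,1)·(2)^1 = 5·2 = 10.
  V_q(n, t) = 1 + 10 = 11.
Step 2: q^n = 3^5 = 243.
Step 3: Hamming bound ⌊q^n / V_q(n,t)⌋ = ⌊243/11⌋ = 22.
Step 4: Compare |C| = 15 to 22: satisfied.
The claimed |C| lies below the Hamming bound.


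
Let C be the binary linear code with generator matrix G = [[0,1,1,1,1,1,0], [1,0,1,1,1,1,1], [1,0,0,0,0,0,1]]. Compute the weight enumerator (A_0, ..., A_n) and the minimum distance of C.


Weight distribution: A_0 = 1, A_1 = 1, A_2 = 1, A_3 = 1, A_4 = 1, A_5 = 1, A_6 = 1, A_7 = 1. Minimum distance d = 1.

Enumerate all 2^3 = 8 messages m ∈ F_2^3.
For each, compute codeword c = mG in F_2^7, then tally its weight.
  m = 000 → c = 0000000, weight = 0.
  m = 100 → c = 0111110, weight = 5.
  m = 010 → c = 1011111, weight = 6.
  m = 110 → c = 1100001, weight = 3.
  m = 001 → c = 1000001, weight = 2.
  m = 101 → c = 1111111, weight = 7.
  m = 011 → c = 0011110, weight = 4.
  m = 111 → c = 0100000, weight = 1.
Tally weights:
  weight 0: 1 codewords.
  weight 1: 1 codewords.
  weight 2: 1 codewords.
  weight 3: 1 codewords.
  weight 4: 1 codewords.
  weight 5: 1 codewords.
  weight 6: 1 codewords.
  weight 7: 1 codewords.
Minimum distance d = smallest w > 0 with A_w > 0 = 1.
Sanity: Σ A_w = 8 = 2^3 = 8 ✓.


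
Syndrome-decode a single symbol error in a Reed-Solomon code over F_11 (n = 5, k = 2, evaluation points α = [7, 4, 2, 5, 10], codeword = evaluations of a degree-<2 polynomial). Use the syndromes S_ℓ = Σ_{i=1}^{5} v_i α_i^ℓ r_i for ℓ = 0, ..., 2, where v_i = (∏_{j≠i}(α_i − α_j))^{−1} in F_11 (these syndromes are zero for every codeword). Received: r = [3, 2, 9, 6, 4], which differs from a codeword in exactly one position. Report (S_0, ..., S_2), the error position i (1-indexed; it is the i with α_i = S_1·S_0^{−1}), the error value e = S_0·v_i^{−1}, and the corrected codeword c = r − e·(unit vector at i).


S = (9, 7, 3), error at position 3, error magnitude e = 4, c = [3, 2, 5, 6, 4].

Step 1: column multipliers v_i = (∏_{j≠i}(α_i − α_j))^{−1} mod 11.
  i = 1 (α = 7): (7−4)(7−2)(7−5)(7−10) = 3·5·2·(−3) = −90 ≡ 9, so v_1 = 9^{−1} = 5 (mod 11).
  i = 2 (α = 4): (4−7)(4−2)(4−5)(4−10) = (−3)·2·(−1)·(−6) = −36 ≡ 8, so v_2 = 8^{−1} = 7 (mod 11).
  i = 3 (α = 2): (2−7)(2−4)(2−5)(2−10) = (−5)·(−2)·(−3)·(−8) = 240 ≡ 9, so v_3 = 9^{−1} = 5 (mod 11).
  i = 4 (α = 5): (5−7)(5−4)(5−2)(5−10) = (−2)·1·3·(−5) = 30 ≡ 8, so v_4 = 8^{−1} = 7 (mod 11).
  i = 5 (α = 10): (10−7)(10−4)(10−2)(10−5) = 3·6·8·5 = 720 ≡ 5, so v_5 = 5^{−1} = 9 (mod 11).
  v = [5, 7, 5, 7, 9].
Step 2: syndromes of r = [3, 2, 9, 6, 4] (all sums mod 11).
  S_0 = Σ v_i r_i = 5·3 + 7·2 + 5·9 + 7·6 + 9·4 = 152 ≡ 9.
  S_1 = Σ v_i α_i r_i = 5·7·3 + 7·4·2 + 5·2·9 + 7·5·6 + 9·10·4 = 821 ≡ 7.
  α_i^2 mod 11 = [5, 5, 4, 3, 1].
  S_2 = Σ v_i α_i^2 r_i = 5·5·3 + 7·5·2 + 5·4·9 + 7·3·6 + 9·1·4 = 487 ≡ 3.
  S = (9, 7, 3) ≠ 0, so r is not a codeword (an error is present).
Step 3: locate the error. For a single error e at position i, S_ℓ = v_i·e·α_i^ℓ, so α_err = S_1/S_0.
  S_0^{−1} = 9^{−1} = 5 (mod 11), so α_err = 7·5 = 35 ≡ 2 = α_3. Error position i = 3.
  Consistency check: S_2/S_1 = 3·8 = 24 ≡ 2 = α_err ✓ (single-error assumption holds).
Step 4: error magnitude e = S_0/v_3 = S_0·∏_{j≠3}(α_3 − α_j) = 9·9 = 81 ≡ 4 (mod 11).
Step 5: correct position 3: c_3 = r_3 − e = 9 − 4 ≡ 5 (mod 11). Hence c = [3, 2, 5, 6, 4].
  Check: interpolating c through the α_i gives m(x) = 8 + 4·x (degree < 2) with m(α_i) = c_i for every i, so c is indeed a codeword.


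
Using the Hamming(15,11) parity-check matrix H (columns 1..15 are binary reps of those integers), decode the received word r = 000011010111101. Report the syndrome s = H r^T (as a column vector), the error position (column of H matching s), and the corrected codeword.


s = (0, 1, 0, 0)^T, error position = 4, corrected codeword c = 000111010111101

Compute s = H r^T mod 2 one row at a time:
  s_1 = 1 + 0 + 1 + 1 + 1 + 1 + 0 + 1 = 6 ≡ 0 (mod 2).
  s_2 = 0 + 1 + 1 + 0 + 1 + 1 + 0 + 1 = 5 ≡ 1 (mod 2).
  s_3 = 0 + 0 + 1 + 0 + 1 + 1 + 0 + 1 = 4 ≡ 0 (mod 2).
  s_4 = 0 + 0 + 1 + 0 + 0 + 1 + 1 + 1 = 4 ≡ 0 (mod 2).
s = (0, 1, 0, 0)^T — this equals column 4 of H (binary 0100), so error is at position 4.
Correct: flip bit 4 of r = 000011010111101 to get c = 000111010111101.


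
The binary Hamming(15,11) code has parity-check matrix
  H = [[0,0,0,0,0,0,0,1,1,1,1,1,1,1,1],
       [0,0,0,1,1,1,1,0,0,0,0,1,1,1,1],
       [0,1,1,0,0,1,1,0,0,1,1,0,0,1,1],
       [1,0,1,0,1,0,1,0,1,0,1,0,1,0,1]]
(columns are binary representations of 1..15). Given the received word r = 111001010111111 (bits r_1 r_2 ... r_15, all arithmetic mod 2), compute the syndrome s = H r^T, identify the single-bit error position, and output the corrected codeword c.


s = (1, 1, 1, 1)^T, error position = 15, corrected codeword c = 111001010111110

Compute s = H r^T mod 2 one row at a time:
  s_1 = 1 + 0 + 1 + 1 + 1 + 1 + 1 + 1 = 7 ≡ 1 (mod 2).
  s_2 = 0 + 0 + 1 + 0 + 1 + 1 + 1 + 1 = 5 ≡ 1 (mod 2).
  s_3 = 1 + 1 + 1 + 0 + 1 + 1 + 1 + 1 = 7 ≡ 1 (mod 2).
  s_4 = 1 + 1 + 0 + 0 + 0 + 1 + 1 + 1 = 5 ≡ 1 (mod 2).
s = (1, 1, 1, 1)^T — this equals column 15 of H (binary 1111), so error is at position 15.
Correct: flip bit 15 of r = 111001010111111 to get c = 111001010111110.


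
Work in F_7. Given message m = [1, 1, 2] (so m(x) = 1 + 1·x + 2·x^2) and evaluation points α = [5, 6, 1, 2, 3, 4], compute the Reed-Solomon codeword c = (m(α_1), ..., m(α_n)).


c = [0, 2, 4, 4, 1, 2]

Message polynomial: m(x) = 1 + 1·x + 2·x^2 (mod 7).
For each evaluation point α_i, compute m(α_i) mod 7:
  α_1 = 5: Horner steps 2 → 4 → 0, so m(5) = 0.
  α_2 = 6: Horner steps 2 → 6 → 2, so m(6) = 2.
  α_3 = 1: Horner steps 2 → 3 → 4, so m(1) = 4.
  α_4 = 2: Horner steps 2 → 5 → 4, so m(2) = 4.
  α_5 = 3: Horner steps 2 → 0 → 1, so m(3) = 1.
  α_6 = 4: Horner steps 2 → 2 → 2, so m(4) = 2.
Codeword c = [0, 2, 4, 4, 1, 2] ∈ F_7^6.


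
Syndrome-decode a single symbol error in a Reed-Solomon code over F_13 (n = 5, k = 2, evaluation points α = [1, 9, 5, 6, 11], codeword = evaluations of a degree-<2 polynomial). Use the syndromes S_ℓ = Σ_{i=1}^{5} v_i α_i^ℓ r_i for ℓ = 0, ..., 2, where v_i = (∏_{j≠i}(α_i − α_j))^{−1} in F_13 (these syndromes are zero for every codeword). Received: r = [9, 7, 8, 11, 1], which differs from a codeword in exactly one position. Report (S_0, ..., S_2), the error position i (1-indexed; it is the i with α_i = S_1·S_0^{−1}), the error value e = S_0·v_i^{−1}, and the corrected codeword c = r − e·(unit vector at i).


S = (7, 12, 2), error at position 5, error magnitude e = 1, c = [9, 7, 8, 11, 0].

Step 1: column multipliers v_i = (∏_{j≠i}(α_i − α_j))^{−1} mod 13.
  i = 1 (α = 1): (1−9)(1−5)(1−6)(1−11) = (−8)·(−4)·(−5)·(−10) = 1600 ≡ 1, so v_1 = 1^{−1} = 1 (mod 13).
  i = 2 (α = 9): (9−1)(9−5)(9−6)(9−11) = 8·4·3·(−2) = −192 ≡ 3, so v_2 = 3^{−1} = 9 (mod 13).
  i = 3 (α = 5): (5−1)(5−9)(5−6)(5−11) = 4·(−4)·(−1)·(−6) = −96 ≡ 8, so v_3 = 8^{−1} = 5 (mod 13).
  i = 4 (α = 6): (6−1)(6−9)(6−5)(6−11) = 5·(−3)·1·(−5) = 75 ≡ 10, so v_4 = 10^{−1} = 4 (mod 13).
  i = 5 (α = 11): (11−1)(11−9)(11−5)(11−6) = 10·2·6·5 = 600 ≡ 2, so v_5 = 2^{−1} = 7 (mod 13).
  v = [1, 9, 5, 4, 7].
Step 2: syndromes of r = [9, 7, 8, 11, 1] (all sums mod 13).
  S_0 = Σ v_i r_i = 1·9 + 9·7 + 5·8 + 4·11 + 7·1 = 163 ≡ 7.
  S_1 = Σ v_i α_i r_i = 1·1·9 + 9·9·7 + 5·5·8 + 4·6·11 + 7·11·1 = 1117 ≡ 12.
  α_i^2 mod 13 = [1, 3, 12, 10, 4].
  S_2 = Σ v_i α_i^2 r_i = 1·1·9 + 9·3·7 + 5·12·8 + 4·10·11 + 7·4·1 = 1146 ≡ 2.
  S = (7, 12, 2) ≠ 0, so r is not a codeword (an error is present).
Step 3: locate the error. For a single error e at position i, S_ℓ = v_i·e·α_i^ℓ, so α_err = S_1/S_0.
  S_0^{−1} = 7^{−1} = 2 (mod 13), so α_err = 12·2 = 24 ≡ 11 = α_5. Error position i = 5.
  Consistency check: S_2/S_1 = 2·12 = 24 ≡ 11 = α_err ✓ (single-error assumption holds).
Step 4: error magnitude e = S_0/v_5 = S_0·∏_{j≠5}(α_5 − α_j) = 7·2 = 14 ≡ 1 (mod 13).
Step 5: correct position 5: c_5 = r_5 − e = 1 − 1 ≡ 0 (mod 13). Hence c = [9, 7, 8, 11, 0].
  Check: interpolating c through the α_i gives m(x) = 6 + 3·x (degree < 2) with m(α_i) = c_i for every i, so c is indeed a codeword.


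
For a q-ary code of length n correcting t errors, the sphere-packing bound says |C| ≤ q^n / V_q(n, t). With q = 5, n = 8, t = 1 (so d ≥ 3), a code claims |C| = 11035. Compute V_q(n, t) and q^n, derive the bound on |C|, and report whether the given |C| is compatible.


V_q(n, t) = 33, q^n = 390625, Hamming bound = 11837, |C| = 11035 ≤ bound (satisfied).

Step 1: Compute V_q(n, t) = Σ_{j=0}^1 C(n, j) (q−1)^j.
  j = 0: C(8,0)·(4)^0 = 1·1 = 1.
  j = 1: C(8,1)·(4)^1 = 8·4 = 32.
  V_q(n, t) = 1 + 32 = 33.
Step 2: q^n = 5^8 = 390625.
Step 3: Hamming bound ⌊q^n / V_q(n,t)⌋ = ⌊390625/33⌋ = 11837.
Step 4: Compare |C| = 11035 to 11837: satisfied.
The claimed |C| lies below the Hamming bound.


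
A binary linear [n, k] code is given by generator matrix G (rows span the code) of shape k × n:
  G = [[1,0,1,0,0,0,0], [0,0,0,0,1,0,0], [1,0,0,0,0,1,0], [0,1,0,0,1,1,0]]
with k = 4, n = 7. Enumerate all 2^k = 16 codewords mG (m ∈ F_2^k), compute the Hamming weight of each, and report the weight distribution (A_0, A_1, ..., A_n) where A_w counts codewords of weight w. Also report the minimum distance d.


Weight distribution: A_0 = 1, A_1 = 1, A_2 = 6, A_3 = 6, A_4 = 1, A_5 = 1. Minimum distance d = 1.

Enumerate all 2^4 = 16 messages m ∈ F_2^4.
For each, compute codeword c = mG in F_2^7, then tally its weight.
  m = 0000 → c = 0000000, weight = 0.
  m = 1000 → c = 1010000, weight = 2.
  m = 0100 → c = 0000100, weight = 1.
  m = 1100 → c = 1010100, weight = 3.
  m = 0010 → c = 1000010, weight = 2.
  m = 1010 → c = 0010010, weight = 2.
  m = 0110 → c = 1000110, weight = 3.
  m = 1110 → c = 0010110, weight = 3.
  m = 0001 → c = 0100110, weight = 3.
  m = 1001 → c = 1110110, weight = 5.
  m = 0101 → c = 0100010, weight = 2.
  m = 1101 → c = 1110010, weight = 4.
  m = 0011 → c = 1100100, weight = 3.
  m = 1011 → c = 0110100, weight = 3.
  m = 0111 → c = 1100000, weight = 2.
  m = 1111 → c = 0110000, weight = 2.
Tally weights:
  weight 0: 1 codewords.
  weight 1: 1 codewords.
  weight 2: 6 codewords.
  weight 3: 6 codewords.
  weight 4: 1 codewords.
  weight 5: 1 codewords.
Minimum distance d = smallest w > 0 with A_w > 0 = 1.
Sanity: Σ A_w = 16 = 2^4 = 16 ✓.


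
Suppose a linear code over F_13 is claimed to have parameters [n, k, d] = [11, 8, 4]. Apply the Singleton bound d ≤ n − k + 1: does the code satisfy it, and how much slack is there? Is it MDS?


Singleton RHS = n − k + 1 = 4, slack = 0, bound satisfied, MDS.

Singleton bound: d ≤ n − k + 1.
Here n = 11, k = 8, so n − k + 1 = 4.
Given d = 4, check d ≤ 4: YES.
Slack = (n − k + 1) − d = 0.
The code is MDS (slack = 0).
Description: the claimed parameters are [11, 8, 4]_13; such a code would be MDS (meets Singleton bound).


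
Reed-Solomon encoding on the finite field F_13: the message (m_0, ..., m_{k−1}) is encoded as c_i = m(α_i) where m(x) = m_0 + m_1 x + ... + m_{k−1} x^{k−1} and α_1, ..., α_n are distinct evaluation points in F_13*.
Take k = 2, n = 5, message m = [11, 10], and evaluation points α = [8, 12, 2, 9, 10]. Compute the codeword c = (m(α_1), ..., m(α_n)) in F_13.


c = [0, 1, 5, 10, 7]

Message polynomial: m(x) = 11 + 10·x (mod 13).
For each evaluation point α_i, compute m(α_i) mod 13:
  α_1 = 8: Horner steps 10 → 0, so m(8) = 0.
  α_2 = 12: Horner steps 10 → 1, so m(12) = 1.
  α_3 = 2: Horner steps 10 → 5, so m(2) = 5.
  α_4 = 9: Horner steps 10 → 10, so m(9) = 10.
  α_5 = 10: Horner steps 10 → 7, so m(10) = 7.
Codeword c = [0, 1, 5, 10, 7] ∈ F_13^5.


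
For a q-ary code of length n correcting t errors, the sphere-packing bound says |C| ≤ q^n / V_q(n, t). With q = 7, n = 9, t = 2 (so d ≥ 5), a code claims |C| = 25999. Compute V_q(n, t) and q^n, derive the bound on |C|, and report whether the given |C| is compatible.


V_q(n, t) = 1351, q^n = 40353607, Hamming bound = 29869, |C| = 25999 ≤ bound (satisfied).

Step 1: Compute V_q(n, t) = Σ_{j=0}^2 C(n, j) (q−1)^j.
  j = 0: C(9,0)·(6)^0 = 1·1 = 1.
  j = 1: C(9,1)·(6)^1 = 9·6 = 54.
  j = 2: C(9,2)·(6)^2 = 36·36 = 1296.
  V_q(n, t) = 1 + 54 + 1296 = 1351.
Step 2: q^n = 7^9 = 40353607.
Step 3: Hamming bound ⌊q^n / V_q(n,t)⌋ = ⌊40353607/1351⌋ = 29869.
Step 4: Compare |C| = 25999 to 29869: satisfied.
The claimed |C| lies below the Hamming bound.


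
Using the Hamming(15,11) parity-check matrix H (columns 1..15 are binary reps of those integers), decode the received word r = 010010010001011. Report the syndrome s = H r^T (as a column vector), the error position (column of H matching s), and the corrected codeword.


s = (0, 0, 1, 0)^T, error position = 2, corrected codeword c = 000010010001011

Compute s = H r^T mod 2 one row at a time:
  s_1 = 1 + 0 + 0 + 0 + 1 + 0 + 1 + 1 = 4 ≡ 0 (mod 2).
  s_2 = 0 + 1 + 0 + 0 + 1 + 0 + 1 + 1 = 4 ≡ 0 (mod 2).
  s_3 = 1 + 0 + 0 + 0 + 0 + 0 + 1 + 1 = 3 ≡ 1 (mod 2).
  s_4 = 0 + 0 + 1 + 0 + 0 + 0 + 0 + 1 = 2 ≡ 0 (mod 2).
s = (0, 0, 1, 0)^T — this equals column 2 of H (binary 0010), so error is at position 2.
Correct: flip bit 2 of r = 010010010001011 to get c = 000010010001011.


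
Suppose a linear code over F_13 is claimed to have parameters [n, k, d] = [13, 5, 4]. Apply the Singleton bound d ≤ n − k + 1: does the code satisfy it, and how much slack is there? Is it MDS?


Singleton RHS = n − k + 1 = 9, slack = 5, bound satisfied, not MDS.

Singleton bound: d ≤ n − k + 1.
Here n = 13, k = 5, so n − k + 1 = 9.
Given d = 4, check d ≤ 9: YES.
Slack = (n − k + 1) − d = 5.
The code is NOT MDS (slack = 5 > 0).
Description: the claimed parameters are [13, 5, 4]_13; such a code would be non-MDS.


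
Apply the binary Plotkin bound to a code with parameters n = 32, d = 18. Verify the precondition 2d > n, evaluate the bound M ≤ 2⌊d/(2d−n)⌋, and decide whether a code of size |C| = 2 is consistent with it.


Plotkin bound M ≤ 8; given |C| = 2 ≤ bound (satisfied).

Check applicability: 2d = 36, n = 32.
2d − n = 4 > 0, so Plotkin applies.
Compute d/(2d−n) = 18/4 ≈ 4.5000.
⌊d/(2d−n)⌋ = 4.
Plotkin bound: M ≤ 2·4 = 8.
Given |C| = 2, check: satisfied.
This |C| is below the Plotkin bound.


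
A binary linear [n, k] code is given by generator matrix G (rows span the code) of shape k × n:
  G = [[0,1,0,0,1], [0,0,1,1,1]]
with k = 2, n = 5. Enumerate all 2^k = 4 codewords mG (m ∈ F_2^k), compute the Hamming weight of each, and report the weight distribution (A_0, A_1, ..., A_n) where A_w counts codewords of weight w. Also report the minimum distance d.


Weight distribution: A_0 = 1, A_2 = 1, A_3 = 2. Minimum distance d = 2.

Enumerate all 2^2 = 4 messages m ∈ F_2^2.
For each, compute codeword c = mG in F_2^5, then tally its weight.
  m = 00 → c = 00000, weight = 0.
  m = 10 → c = 01001, weight = 2.
  m = 01 → c = 00111, weight = 3.
  m = 11 → c = 01110, weight = 3.
Tally weights:
  weight 0: 1 codewords.
  weight 2: 1 codewords.
  weight 3: 2 codewords.
Minimum distance d = smallest w > 0 with A_w > 0 = 2.
Sanity: Σ A_w = 4 = 2^2 = 4 ✓.


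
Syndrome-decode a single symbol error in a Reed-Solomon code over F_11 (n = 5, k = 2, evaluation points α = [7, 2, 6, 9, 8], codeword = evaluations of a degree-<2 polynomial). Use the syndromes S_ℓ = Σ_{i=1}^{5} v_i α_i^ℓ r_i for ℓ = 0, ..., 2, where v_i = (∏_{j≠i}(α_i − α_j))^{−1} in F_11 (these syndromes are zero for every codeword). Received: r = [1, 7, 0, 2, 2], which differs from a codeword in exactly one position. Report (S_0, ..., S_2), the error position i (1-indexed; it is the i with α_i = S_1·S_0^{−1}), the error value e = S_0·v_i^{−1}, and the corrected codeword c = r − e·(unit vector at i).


S = (6, 10, 2), error at position 4, error magnitude e = 10, c = [1, 7, 0, 3, 2].

Step 1: column multipliers v_i = (∏_{j≠i}(α_i − α_j))^{−1} mod 11.
  i = 1 (α = 7): (7−2)(7−6)(7−9)(7−8) = 5·1·(−2)·(−1) = 10 ≡ 10, so v_1 = 10^{−1} = 10 (mod 11).
  i = 2 (α = 2): (2−7)(2−6)(2−9)(2−8) = (−5)·(−4)·(−7)·(−6) = 840 ≡ 4, so v_2 = 4^{−1} = 3 (mod 11).
  i = 3 (α = 6): (6−7)(6−2)(6−9)(6−8) = (−1)·4·(−3)·(−2) = −24 ≡ 9, so v_3 = 9^{−1} = 5 (mod 11).
  i = 4 (α = 9): (9−7)(9−2)(9−6)(9−8) = 2·7·3·1 = 42 ≡ 9, so v_4 = 9^{−1} = 5 (mod 11).
  i = 5 (α = 8): (8−7)(8−2)(8−6)(8−9) = 1·6·2·(−1) = −12 ≡ 10, so v_5 = 10^{−1} = 10 (mod 11).
  v = [10, 3, 5, 5, 10].
Step 2: syndromes of r = [1, 7, 0, 2, 2] (all sums mod 11).
  S_0 = Σ v_i r_i = 10·1 + 3·7 + 5·0 + 5·2 + 10·2 = 61 ≡ 6.
  S_1 = Σ v_i α_i r_i = 10·7·1 + 3·2·7 + 5·6·0 + 5·9·2 + 10·8·2 = 362 ≡ 10.
  α_i^2 mod 11 = [5, 4, 3, 4, 9].
  S_2 = Σ v_i α_i^2 r_i = 10·5·1 + 3·4·7 + 5·3·0 + 5·4·2 + 10·9·2 = 354 ≡ 2.
  S = (6, 10, 2) ≠ 0, so r is not a codeword (an error is present).
Step 3: locate the error. For a single error e at position i, S_ℓ = v_i·e·α_i^ℓ, so α_err = S_1/S_0.
  S_0^{−1} = 6^{−1} = 2 (mod 11), so α_err = 10·2 = 20 ≡ 9 = α_4. Error position i = 4.
  Consistency check: S_2/S_1 = 2·10 = 20 ≡ 9 = α_err ✓ (single-error assumption holds).
Step 4: error magnitude e = S_0/v_4 = S_0·∏_{j≠4}(α_4 − α_j) = 6·9 = 54 ≡ 10 (mod 11).
Step 5: correct position 4: c_4 = r_4 − e = 2 − 10 ≡ 3 (mod 11). Hence c = [1, 7, 0, 3, 2].
  Check: interpolating c through the α_i gives m(x) = 5 + 1·x (degree < 2) with m(α_i) = c_i for every i, so c is indeed a codeword.


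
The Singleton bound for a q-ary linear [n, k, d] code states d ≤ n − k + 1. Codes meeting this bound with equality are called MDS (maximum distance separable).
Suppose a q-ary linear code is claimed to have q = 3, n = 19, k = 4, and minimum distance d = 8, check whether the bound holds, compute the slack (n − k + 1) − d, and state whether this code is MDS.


Singleton RHS = n − k + 1 = 16, slack = 8, bound satisfied, not MDS.

Singleton bound: d ≤ n − k + 1.
Here n = 19, k = 4, so n − k + 1 = 16.
Given d = 8, check d ≤ 16: YES.
Slack = (n − k + 1) − d = 8.
The code is NOT MDS (slack = 8 > 0).
Description: the claimed parameters are [19, 4, 8]_3; such a code would be non-MDS.


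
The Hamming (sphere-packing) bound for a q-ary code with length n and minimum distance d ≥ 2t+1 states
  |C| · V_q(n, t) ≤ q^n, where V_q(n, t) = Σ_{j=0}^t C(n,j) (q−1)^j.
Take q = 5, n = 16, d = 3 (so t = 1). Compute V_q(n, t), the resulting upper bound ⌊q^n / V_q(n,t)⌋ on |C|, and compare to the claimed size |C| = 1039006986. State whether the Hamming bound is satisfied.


V_q(n, t) = 65, q^n = 152587890625, Hamming bound = 2347506009, |C| = 1039006986 ≤ bound (satisfied).

Step 1: Compute V_q(n, t) = Σ_{j=0}^1 C(n, j) (q−1)^j.
  j = 0: C(16,0)·(4)^0 = 1·1 = 1.
  j = 1: C(16,1)·(4)^1 = 16·4 = 64.
  V_q(n, t) = 1 + 64 = 65.
Step 2: q^n = 5^16 = 152587890625.
Step 3: Hamming bound ⌊q^n / V_q(n,t)⌋ = ⌊152587890625/65⌋ = 2347506009.
Step 4: Compare |C| = 1039006986 to 2347506009: satisfied.
The claimed |C| lies below the Hamming bound.


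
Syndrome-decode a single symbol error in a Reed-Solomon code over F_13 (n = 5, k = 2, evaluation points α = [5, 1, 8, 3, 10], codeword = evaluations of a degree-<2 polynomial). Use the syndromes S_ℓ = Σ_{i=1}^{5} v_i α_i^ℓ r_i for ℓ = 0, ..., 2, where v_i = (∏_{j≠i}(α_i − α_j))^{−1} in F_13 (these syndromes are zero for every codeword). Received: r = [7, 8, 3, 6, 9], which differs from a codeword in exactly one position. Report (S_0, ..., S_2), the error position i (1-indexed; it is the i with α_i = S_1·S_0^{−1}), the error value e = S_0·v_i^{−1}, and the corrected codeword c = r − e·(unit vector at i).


S = (6, 5, 2), error at position 4, error magnitude e = 5, c = [7, 8, 3, 1, 9].

Step 1: column multipliers v_i = (∏_{j≠i}(α_i − α_j))^{−1} mod 13.
  i = 1 (α = 5): (5−1)(5−8)(5−3)(5−10) = 4·(−3)·2·(−5) = 120 ≡ 3, so v_1 = 3^{−1} = 9 (mod 13).
  i = 2 (α = 1): (1−5)(1−8)(1−3)(1−10) = (−4)·(−7)·(−2)·(−9) = 504 ≡ 10, so v_2 = 10^{−1} = 4 (mod 13).
  i = 3 (α = 8): (8−5)(8−1)(8−3)(8−10) = 3·7·5·(−2) = −210 ≡ 11, so v_3 = 11^{−1} = 6 (mod 13).
  i = 4 (α = 3): (3−5)(3−1)(3−8)(3−10) = (−2)·2·(−5)·(−7) = −140 ≡ 3, so v_4 = 3^{−1} = 9 (mod 13).
  i = 5 (α = 10): (10−5)(10−1)(10−8)(10−3) = 5·9·2·7 = 630 ≡ 6, so v_5 = 6^{−1} = 11 (mod 13).
  v = [9, 4, 6, 9, 11].
Step 2: syndromes of r = [7, 8, 3, 6, 9] (all sums mod 13).
  S_0 = Σ v_i r_i = 9·7 + 4·8 + 6·3 + 9·6 + 11·9 = 266 ≡ 6.
  S_1 = Σ v_i α_i r_i = 9·5·7 + 4·1·8 + 6·8·3 + 9·3·6 + 11·10·9 = 1643 ≡ 5.
  α_i^2 mod 13 = [12, 1, 12, 9, 9].
  S_2 = Σ v_i α_i^2 r_i = 9·12·7 + 4·1·8 + 6·12·3 + 9·9·6 + 11·9·9 = 2381 ≡ 2.
  S = (6, 5, 2) ≠ 0, so r is not a codeword (an error is present).
Step 3: locate the error. For a single error e at position i, S_ℓ = v_i·e·α_i^ℓ, so α_err = S_1/S_0.
  S_0^{−1} = 6^{−1} = 11 (mod 13), so α_err = 5·11 = 55 ≡ 3 = α_4. Error position i = 4.
  Consistency check: S_2/S_1 = 2·8 = 16 ≡ 3 = α_err ✓ (single-error assumption holds).
Step 4: error magnitude e = S_0/v_4 = S_0·∏_{j≠4}(α_4 − α_j) = 6·3 = 18 ≡ 5 (mod 13).
Step 5: correct position 4: c_4 = r_4 − e = 6 − 5 ≡ 1 (mod 13). Hence c = [7, 8, 3, 1, 9].
  Check: interpolating c through the α_i gives m(x) = 5 + 3·x (degree < 2) with m(α_i) = c_i for every i, so c is indeed a codeword.


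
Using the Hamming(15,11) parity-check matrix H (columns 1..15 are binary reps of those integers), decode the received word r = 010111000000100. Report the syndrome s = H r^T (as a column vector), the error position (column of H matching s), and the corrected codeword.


s = (1, 0, 0, 0)^T, error position = 8, corrected codeword c = 010111010000100

Compute s = H r^T mod 2 one row at a time:
  s_1 = 0 + 0 + 0 + 0 + 0 + 1 + 0 + 0 = 1 ≡ 1 (mod 2).
  s_2 = 1 + 1 + 1 + 0 + 0 + 1 + 0 + 0 = 4 ≡ 0 (mod 2).
  s_3 = 1 + 0 + 1 + 0 + 0 + 0 + 0 + 0 = 2 ≡ 0 (mod 2).
  s_4 = 0 + 0 + 1 + 0 + 0 + 0 + 1 + 0 = 2 ≡ 0 (mod 2).
s = (1, 0, 0, 0)^T — this equals column 8 of H (binary 1000), so error is at position 8.
Correct: flip bit 8 of r = 010111000000100 to get c = 010111010000100.


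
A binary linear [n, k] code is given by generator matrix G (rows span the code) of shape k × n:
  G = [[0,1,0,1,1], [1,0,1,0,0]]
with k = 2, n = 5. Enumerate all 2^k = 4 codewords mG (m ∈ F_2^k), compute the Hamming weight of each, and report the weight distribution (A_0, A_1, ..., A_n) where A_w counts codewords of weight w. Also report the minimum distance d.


Weight distribution: A_0 = 1, A_2 = 1, A_3 = 1, A_5 = 1. Minimum distance d = 2.

Enumerate all 2^2 = 4 messages m ∈ F_2^2.
For each, compute codeword c = mG in F_2^5, then tally its weight.
  m = 00 → c = 00000, weight = 0.
  m = 10 → c = 01011, weight = 3.
  m = 01 → c = 10100, weight = 2.
  m = 11 → c = 11111, weight = 5.
Tally weights:
  weight 0: 1 codewords.
  weight 2: 1 codewords.
  weight 3: 1 codewords.
  weight 5: 1 codewords.
Minimum distance d = smallest w > 0 with A_w > 0 = 2.
Sanity: Σ A_w = 4 = 2^2 = 4 ✓.


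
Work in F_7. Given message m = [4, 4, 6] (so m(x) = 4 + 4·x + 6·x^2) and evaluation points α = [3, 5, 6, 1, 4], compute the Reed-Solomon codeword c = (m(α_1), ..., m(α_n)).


c = [0, 6, 6, 0, 4]

Message polynomial: m(x) = 4 + 4·x + 6·x^2 (mod 7).
For each evaluation point α_i, compute m(α_i) mod 7:
  α_1 = 3: Horner steps 6 → 1 → 0, so m(3) = 0.
  α_2 = 5: Horner steps 6 → 6 → 6, so m(5) = 6.
  α_3 = 6: Horner steps 6 → 5 → 6, so m(6) = 6.
  α_4 = 1: Horner steps 6 → 3 → 0, so m(1) = 0.
  α_5 = 4: Horner steps 6 → 0 → 4, so m(4) = 4.
Codeword c = [0, 6, 6, 0, 4] ∈ F_7^5.


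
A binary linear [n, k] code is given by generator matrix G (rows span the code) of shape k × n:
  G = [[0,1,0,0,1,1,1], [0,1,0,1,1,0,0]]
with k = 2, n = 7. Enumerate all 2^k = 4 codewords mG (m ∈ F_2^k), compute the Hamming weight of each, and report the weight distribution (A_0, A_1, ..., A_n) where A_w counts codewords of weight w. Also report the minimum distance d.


Weight distribution: A_0 = 1, A_3 = 2, A_4 = 1. Minimum distance d = 3.

Enumerate all 2^2 = 4 messages m ∈ F_2^2.
For each, compute codeword c = mG in F_2^7, then tally its weight.
  m = 00 → c = 0000000, weight = 0.
  m = 10 → c = 0100111, weight = 4.
  m = 01 → c = 0101100, weight = 3.
  m = 11 → c = 0001011, weight = 3.
Tally weights:
  weight 0: 1 codewords.
  weight 3: 2 codewords.
  weight 4: 1 codewords.
Minimum distance d = smallest w > 0 with A_w > 0 = 3.
Sanity: Σ A_w = 4 = 2^2 = 4 ✓.


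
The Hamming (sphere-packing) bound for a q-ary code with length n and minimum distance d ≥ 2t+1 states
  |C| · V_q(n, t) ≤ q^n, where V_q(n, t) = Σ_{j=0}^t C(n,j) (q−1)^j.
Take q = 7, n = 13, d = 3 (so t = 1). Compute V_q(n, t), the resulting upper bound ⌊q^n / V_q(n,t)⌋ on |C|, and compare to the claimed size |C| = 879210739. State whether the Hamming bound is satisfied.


V_q(n, t) = 79, q^n = 96889010407, Hamming bound = 1226443169, |C| = 879210739 ≤ bound (satisfied).

Step 1: Compute V_q(n, t) = Σ_{j=0}^1 C(n, j) (q−1)^j.
  j = 0: C(13,0)·(6)^0 = 1·1 = 1.
  j = 1: C(13,1)·(6)^1 = 13·6 = 78.
  V_q(n, t) = 1 + 78 = 79.
Step 2: q^n = 7^13 = 96889010407.
Step 3: Hamming bound ⌊q^n / V_q(n,t)⌋ = ⌊96889010407/79⌋ = 1226443169.
Step 4: Compare |C| = 879210739 to 1226443169: satisfied.
The claimed |C| lies below the Hamming bound.


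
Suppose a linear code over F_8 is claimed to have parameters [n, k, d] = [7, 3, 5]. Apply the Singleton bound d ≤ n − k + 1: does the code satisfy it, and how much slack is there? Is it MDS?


Singleton RHS = n − k + 1 = 5, slack = 0, bound satisfied, MDS.

Singleton bound: d ≤ n − k + 1.
Here n = 7, k = 3, so n − k + 1 = 5.
Given d = 5, check d ≤ 5: YES.
Slack = (n − k + 1) − d = 0.
The code is MDS (slack = 0).
Description: the claimed parameters are [7, 3, 5]_8; such a code would be MDS (meets Singleton bound).


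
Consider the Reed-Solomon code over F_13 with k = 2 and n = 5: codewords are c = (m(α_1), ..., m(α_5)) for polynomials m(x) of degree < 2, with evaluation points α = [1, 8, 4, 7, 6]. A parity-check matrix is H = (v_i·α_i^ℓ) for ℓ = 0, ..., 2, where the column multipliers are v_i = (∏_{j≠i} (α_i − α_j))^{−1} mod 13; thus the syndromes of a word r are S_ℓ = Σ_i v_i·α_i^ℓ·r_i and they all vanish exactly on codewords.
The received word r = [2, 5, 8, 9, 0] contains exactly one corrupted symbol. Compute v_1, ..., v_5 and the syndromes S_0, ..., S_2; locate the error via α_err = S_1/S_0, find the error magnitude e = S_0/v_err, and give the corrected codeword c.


S = (10, 10, 10), error at position 1, error magnitude e = 8, c = [7, 5, 8, 9, 0].

Step 1: column multipliers v_i = (∏_{j≠i}(α_i − α_j))^{−1} mod 13.
  i = 1 (α = 1): (1−8)(1−4)(1−7)(1−6) = (−7)·(−3)·(−6)·(−5) = 630 ≡ 6, so v_1 = 6^{−1} = 11 (mod 13).
  i = 2 (α = 8): (8−1)(8−4)(8−7)(8−6) = 7·4·1·2 = 56 ≡ 4, so v_2 = 4^{−1} = 10 (mod 13).
  i = 3 (α = 4): (4−1)(4−8)(4−7)(4−6) = 3·(−4)·(−3)·(−2) = −72 ≡ 6, so v_3 = 6^{−1} = 11 (mod 13).
  i = 4 (α = 7): (7−1)(7−8)(7−4)(7−6) = 6·(−1)·3·1 = −18 ≡ 8, so v_4 = 8^{−1} = 5 (mod 13).
  i = 5 (α = 6): (6−1)(6−8)(6−4)(6−7) = 5·(−2)·2·(−1) = 20 ≡ 7, so v_5 = 7^{−1} = 2 (mod 13).
  v = [11, 10, 11, 5, 2].
Step 2: syndromes of r = [2, 5, 8, 9, 0] (all sums mod 13).
  S_0 = Σ v_i r_i = 11·2 + 10·5 + 11·8 + 5·9 + 2·0 = 205 ≡ 10.
  S_1 = Σ v_i α_i r_i = 11·1·2 + 10·8·5 + 11·4·8 + 5·7·9 + 2·6·0 = 1089 ≡ 10.
  α_i^2 mod 13 = [1, 12, 3, 10, 10].
  S_2 = Σ v_i α_i^2 r_i = 11·1·2 + 10·12·5 + 11·3·8 + 5·10·9 + 2·10·0 = 1336 ≡ 10.
  S = (10, 10, 10) ≠ 0, so r is not a codeword (an error is present).
Step 3: locate the error. For a single error e at position i, S_ℓ = v_i·e·α_i^ℓ, so α_err = S_1/S_0.
  S_0^{−1} = 10^{−1} = 4 (mod 13), so α_err = 10·4 = 40 ≡ 1 = α_1. Error position i = 1.
  Consistency check: S_2/S_1 = 10·4 = 40 ≡ 1 = α_err ✓ (single-error assumption holds).
Step 4: error magnitude e = S_0/v_1 = S_0·∏_{j≠1}(α_1 − α_j) = 10·6 = 60 ≡ 8 (mod 13).
Step 5: correct position 1: c_1 = r_1 − e = 2 − 8 ≡ 7 (mod 13). Hence c = [7, 5, 8, 9, 0].
  Check: interpolating c through the α_i gives m(x) = 11 + 9·x (degree < 2) with m(α_i) = c_i for every i, so c is indeed a codeword.


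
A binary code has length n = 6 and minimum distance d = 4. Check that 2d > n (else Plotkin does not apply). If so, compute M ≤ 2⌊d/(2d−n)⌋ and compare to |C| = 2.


Plotkin bound M ≤ 4; given |C| = 2 ≤ bound (satisfied).

Check applicability: 2d = 8, n = 6.
2d − n = 2 > 0, so Plotkin applies.
Compute d/(2d−n) = 4/2 ≈ 2.0000.
⌊d/(2d−n)⌋ = 2.
Plotkin bound: M ≤ 2·2 = 4.
Given |C| = 2, check: satisfied.
This |C| is below the Plotkin bound.


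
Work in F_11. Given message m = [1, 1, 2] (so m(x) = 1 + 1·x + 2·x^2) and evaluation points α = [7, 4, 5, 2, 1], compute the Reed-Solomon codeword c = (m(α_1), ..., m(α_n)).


c = [7, 4, 1, 0, 4]

Message polynomial: m(x) = 1 + 1·x + 2·x^2 (mod 11).
For each evaluation point α_i, compute m(α_i) mod 11:
  α_1 = 7: Horner steps 2 → 4 → 7, so m(7) = 7.
  α_2 = 4: Horner steps 2 → 9 → 4, so m(4) = 4.
  α_3 = 5: Horner steps 2 → 0 → 1, so m(5) = 1.
  α_4 = 2: Horner steps 2 → 5 → 0, so m(2) = 0.
  α_5 = 1: Horner steps 2 → 3 → 4, so m(1) = 4.
Codeword c = [7, 4, 1, 0, 4] ∈ F_11^5.


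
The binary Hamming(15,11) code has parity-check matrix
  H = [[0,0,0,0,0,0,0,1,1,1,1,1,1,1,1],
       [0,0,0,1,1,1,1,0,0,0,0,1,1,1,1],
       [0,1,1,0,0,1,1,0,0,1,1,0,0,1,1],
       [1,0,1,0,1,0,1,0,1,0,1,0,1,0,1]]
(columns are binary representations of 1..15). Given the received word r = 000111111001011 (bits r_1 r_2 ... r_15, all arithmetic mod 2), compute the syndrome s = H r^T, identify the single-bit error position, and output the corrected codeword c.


s = (1, 1, 0, 0)^T, error position = 12, corrected codeword c = 000111111000011

Compute s = H r^T mod 2 one row at a time:
  s_1 = 1 + 1 + 0 + 0 + 1 + 0 + 1 + 1 = 5 ≡ 1 (mod 2).
  s_2 = 1 + 1 + 1 + 1 + 1 + 0 + 1 + 1 = 7 ≡ 1 (mod 2).
  s_3 = 0 + 0 + 1 + 1 + 0 + 0 + 1 + 1 = 4 ≡ 0 (mod 2).
  s_4 = 0 + 0 + 1 + 1 + 1 + 0 + 0 + 1 = 4 ≡ 0 (mod 2).
s = (1, 1, 0, 0)^T — this equals column 12 of H (binary 1100), so error is at position 12.
Correct: flip bit 12 of r = 000111111001011 to get c = 000111111000011.


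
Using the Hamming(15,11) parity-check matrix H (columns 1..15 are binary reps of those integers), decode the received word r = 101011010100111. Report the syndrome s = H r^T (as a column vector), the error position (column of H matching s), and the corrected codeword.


s = (1, 1, 1, 1)^T, error position = 15, corrected codeword c = 101011010100110

Compute s = H r^T mod 2 one row at a time:
  s_1 = 1 + 0 + 1 + 0 + 0 + 1 + 1 + 1 = 5 ≡ 1 (mod 2).
  s_2 = 0 + 1 + 1 + 0 + 0 + 1 + 1 + 1 = 5 ≡ 1 (mod 2).
  s_3 = 0 + 1 + 1 + 0 + 1 + 0 + 1 + 1 = 5 ≡ 1 (mod 2).
  s_4 = 1 + 1 + 1 + 0 + 0 + 0 + 1 + 1 = 5 ≡ 1 (mod 2).
s = (1, 1, 1, 1)^T — this equals column 15 of H (binary 1111), so error is at position 15.
Correct: flip bit 15 of r = 101011010100111 to get c = 101011010100110.


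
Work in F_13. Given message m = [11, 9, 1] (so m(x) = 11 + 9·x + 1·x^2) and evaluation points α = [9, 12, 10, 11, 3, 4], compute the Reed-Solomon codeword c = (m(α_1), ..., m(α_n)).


c = [4, 3, 6, 10, 8, 11]

Message polynomial: m(x) = 11 + 9·x + 1·x^2 (mod 13).
For each evaluation point α_i, compute m(α_i) mod 13:
  α_1 = 9: Horner steps 1 → 5 → 4, so m(9) = 4.
  α_2 = 12: Horner steps 1 → 8 → 3, so m(12) = 3.
  α_3 = 10: Horner steps 1 → 6 → 6, so m(10) = 6.
  α_4 = 11: Horner steps 1 → 7 → 10, so m(11) = 10.
  α_5 = 3: Horner steps 1 → 12 → 8, so m(3) = 8.
  α_6 = 4: Horner steps 1 → 0 → 11, so m(4) = 11.
Codeword c = [4, 3, 6, 10, 8, 11] ∈ F_13^6.


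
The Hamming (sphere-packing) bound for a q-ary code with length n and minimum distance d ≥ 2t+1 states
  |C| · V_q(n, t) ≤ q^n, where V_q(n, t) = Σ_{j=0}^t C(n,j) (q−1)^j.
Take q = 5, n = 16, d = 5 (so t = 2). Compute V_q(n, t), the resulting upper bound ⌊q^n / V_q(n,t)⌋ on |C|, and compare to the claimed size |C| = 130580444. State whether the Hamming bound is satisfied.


V_q(n, t) = 1985, q^n = 152587890625, Hamming bound = 76870473, |C| = 130580444 > bound (violated).

Step 1: Compute V_q(n, t) = Σ_{j=0}^2 C(n, j) (q−1)^j.
  j = 0: C(16,0)·(4)^0 = 1·1 = 1.
  j = 1: C(16,1)·(4)^1 = 16·4 = 64.
  j = 2: C(16,2)·(4)^2 = 120·16 = 1920.
  V_q(n, t) = 1 + 64 + 1920 = 1985.
Step 2: q^n = 5^16 = 152587890625.
Step 3: Hamming bound ⌊q^n / V_q(n,t)⌋ = ⌊152587890625/1985⌋ = 76870473.
Step 4: Compare |C| = 130580444 to 76870473: violated.
The claimed |C| lies above the Hamming bound, so no 5-ary code of length 16 with d ≥ 5 can have 130580444 codewords.


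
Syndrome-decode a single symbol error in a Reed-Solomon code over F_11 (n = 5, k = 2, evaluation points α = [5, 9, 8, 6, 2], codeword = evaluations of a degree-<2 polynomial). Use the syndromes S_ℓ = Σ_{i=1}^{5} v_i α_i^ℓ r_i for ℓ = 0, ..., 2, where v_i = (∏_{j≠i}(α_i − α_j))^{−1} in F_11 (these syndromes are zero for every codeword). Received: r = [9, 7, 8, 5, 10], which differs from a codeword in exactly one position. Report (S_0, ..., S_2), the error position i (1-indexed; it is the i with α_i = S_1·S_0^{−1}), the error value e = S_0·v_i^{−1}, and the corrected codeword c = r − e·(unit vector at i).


S = (2, 7, 8), error at position 2, error magnitude e = 3, c = [9, 4, 8, 5, 10].

Step 1: column multipliers v_i = (∏_{j≠i}(α_i − α_j))^{−1} mod 11.
  i = 1 (α = 5): (5−9)(5−8)(5−6)(5−2) = (−4)·(−3)·(−1)·3 = −36 ≡ 8, so v_1 = 8^{−1} = 7 (mod 11).
  i = 2 (α = 9): (9−5)(9−8)(9−6)(9−2) = 4·1·3·7 = 84 ≡ 7, so v_2 = 7^{−1} = 8 (mod 11).
  i = 3 (α = 8): (8−5)(8−9)(8−6)(8−2) = 3·(−1)·2·6 = −36 ≡ 8, so v_3 = 8^{−1} = 7 (mod 11).
  i = 4 (α = 6): (6−5)(6−9)(6−8)(6−2) = 1·(−3)·(−2)·4 = 24 ≡ 2, so v_4 = 2^{−1} = 6 (mod 11).
  i = 5 (α = 2): (2−5)(2−9)(2−8)(2−6) = (−3)·(−7)·(−6)·(−4) = 504 ≡ 9, so v_5 = 9^{−1} = 5 (mod 11).
  v = [7, 8, 7, 6, 5].
Step 2: syndromes of r = [9, 7, 8, 5, 10] (all sums mod 11).
  S_0 = Σ v_i r_i = 7·9 + 8·7 + 7·8 + 6·5 + 5·10 = 255 ≡ 2.
  S_1 = Σ v_i α_i r_i = 7·5·9 + 8·9·7 + 7·8·8 + 6·6·5 + 5·2·10 = 1547 ≡ 7.
  α_i^2 mod 11 = [3, 4, 9, 3, 4].
  S_2 = Σ v_i α_i^2 r_i = 7·3·9 + 8·4·7 + 7·9·8 + 6·3·5 + 5·4·10 = 1207 ≡ 8.
  S = (2, 7, 8) ≠ 0, so r is not a codeword (an error is present).
Step 3: locate the error. For a single error e at position i, S_ℓ = v_i·e·α_i^ℓ, so α_err = S_1/S_0.
  S_0^{−1} = 2^{−1} = 6 (mod 11), so α_err = 7·6 = 42 ≡ 9 = α_2. Error position i = 2.
  Consistency check: S_2/S_1 = 8·8 = 64 ≡ 9 = α_err ✓ (single-error assumption holds).
Step 4: error magnitude e = S_0/v_2 = S_0·∏_{j≠2}(α_2 − α_j) = 2·7 = 14 ≡ 3 (mod 11).
Step 5: correct position 2: c_2 = r_2 − e = 7 − 3 ≡ 4 (mod 11). Hence c = [9, 4, 8, 5, 10].
  Check: interpolating c through the α_i gives m(x) = 7 + 7·x (degree < 2) with m(α_i) = c_i for every i, so c is indeed a codeword.


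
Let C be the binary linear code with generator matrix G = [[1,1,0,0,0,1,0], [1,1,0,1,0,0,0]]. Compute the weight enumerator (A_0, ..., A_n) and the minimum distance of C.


Weight distribution: A_0 = 1, A_2 = 1, A_3 = 2. Minimum distance d = 2.

Enumerate all 2^2 = 4 messages m ∈ F_2^2.
For each, compute codeword c = mG in F_2^7, then tally its weight.
  m = 00 → c = 0000000, weight = 0.
  m = 10 → c = 1100010, weight = 3.
  m = 01 → c = 1101000, weight = 3.
  m = 11 → c = 0001010, weight = 2.
Tally weights:
  weight 0: 1 codewords.
  weight 2: 1 codewords.
  weight 3: 2 codewords.
Minimum distance d = smallest w > 0 with A_w > 0 = 2.
Sanity: Σ A_w = 4 = 2^2 = 4 ✓.


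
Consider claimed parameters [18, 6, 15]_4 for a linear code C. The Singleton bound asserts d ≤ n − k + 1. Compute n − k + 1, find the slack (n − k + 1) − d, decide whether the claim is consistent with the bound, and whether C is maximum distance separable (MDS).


Singleton RHS = n − k + 1 = 13, slack = -2, bound violated (no such code; not MDS).

Singleton bound: d ≤ n − k + 1.
Here n = 18, k = 6, so n − k + 1 = 13.
Given d = 15, check d ≤ 13: NO.
Slack = (n − k + 1) − d = -2.
The slack is negative: d = 15 exceeds n − k + 1 = 13 by 2, so the Singleton bound is violated and no linear [18, 6, 15]_4 code can exist. In particular it is not MDS (MDS requires d = n − k + 1 exactly).
Description: the claimed parameters are [18, 6, 15]_4; such a code would be impossible (violates the Singleton bound).


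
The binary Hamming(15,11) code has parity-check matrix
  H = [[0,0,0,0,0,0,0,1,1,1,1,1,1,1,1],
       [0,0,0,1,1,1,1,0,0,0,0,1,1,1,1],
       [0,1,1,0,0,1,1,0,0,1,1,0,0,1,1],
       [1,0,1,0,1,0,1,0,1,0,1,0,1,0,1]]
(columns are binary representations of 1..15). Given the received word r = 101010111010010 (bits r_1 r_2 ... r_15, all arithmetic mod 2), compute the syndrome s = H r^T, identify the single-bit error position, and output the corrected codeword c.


s = (0, 1, 0, 0)^T, error position = 4, corrected codeword c = 101110111010010

Compute s = H r^T mod 2 one row at a time:
  s_1 = 1 + 1 + 0 + 1 + 0 + 0 + 1 + 0 = 4 ≡ 0 (mod 2).
  s_2 = 0 + 1 + 0 + 1 + 0 + 0 + 1 + 0 = 3 ≡ 1 (mod 2).
  s_3 = 0 + 1 + 0 + 1 + 0 + 1 + 1 + 0 = 4 ≡ 0 (mod 2).
  s_4 = 1 + 1 + 1 + 1 + 1 + 1 + 0 + 0 = 6 ≡ 0 (mod 2).
s = (0, 1, 0, 0)^T — this equals column 4 of H (binary 0100), so error is at position 4.
Correct: flip bit 4 of r = 101010111010010 to get c = 101110111010010.
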